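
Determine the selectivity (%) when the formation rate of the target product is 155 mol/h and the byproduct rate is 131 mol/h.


Selectivity = desired / (desired + undesired) * 100
Total products = 155 + 131 = 286 mol/h
S = 155 / 286 * 100
= 0.5420 * 100
= 54.20 %

54.20 %


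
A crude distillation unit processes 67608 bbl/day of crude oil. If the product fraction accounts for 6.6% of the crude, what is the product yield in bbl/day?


Crude throughput = 67608 bbl/day
Fraction yield = 6.6%
yield = throughput * fraction / 100
yield = 67608 * 6.6 / 100 = 4462.128

4462.128 bbl/day


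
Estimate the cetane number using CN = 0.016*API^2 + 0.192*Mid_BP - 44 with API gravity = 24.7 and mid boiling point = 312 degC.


CN = 0.016 * 24.7^2 + 0.192 * 312 - 44
CN = 9.76144 + 59.904 - 44 = 25.66544

25.66544


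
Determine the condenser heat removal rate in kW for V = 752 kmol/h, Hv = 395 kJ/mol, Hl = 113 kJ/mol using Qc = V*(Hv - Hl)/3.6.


Qc = 752 * (395 - 113) / 3.6 = 752 * 282 / 3.6 = 58910

58910 kW


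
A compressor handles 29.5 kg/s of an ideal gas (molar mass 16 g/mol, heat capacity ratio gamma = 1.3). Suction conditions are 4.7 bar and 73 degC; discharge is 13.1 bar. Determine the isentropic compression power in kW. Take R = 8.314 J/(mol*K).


Isentropic work: W = m*(gamma/(gamma-1))*(R*T1/MW)*((P2/P1)^((gamma-1)/gamma) - 1)
T1 = 73 + 273.15 = 346.15 K
Pressure ratio = 13.1 / 4.7 = 2.78723
Exponent = (1.3 - 1)/1.3 = 0.230769
(P2/P1)^exp - 1 = 2.78723^0.230769 - 1 = 0.26687
W = 29.5 * 1.3 / 0.3 * 8.314 * 346.15 / 16 * 0.26687 = 6136

6136 kW


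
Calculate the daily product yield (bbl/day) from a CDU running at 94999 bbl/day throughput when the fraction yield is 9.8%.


Crude throughput = 94999 bbl/day
Fraction yield = 9.8%
yield = throughput * fraction / 100
yield = 94999 * 9.8 / 100 = 9309.902

9309.902 bbl/day


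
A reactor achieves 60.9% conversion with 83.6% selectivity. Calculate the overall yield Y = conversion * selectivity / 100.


Overall yield = conversion (%) * selectivity (%) / 100
Conversion = 60.9%, Selectivity = 83.6%
Y = 60.9 * 83.6 / 100
= 50.9124 %

50.9124 %


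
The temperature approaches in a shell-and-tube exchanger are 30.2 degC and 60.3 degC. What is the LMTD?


LMTD = (dT1 - dT2) / ln(dT1/dT2)
= (30.2 - 60.3) / ln(30.2 / 60.3) = -30.1 / -0.69149 = 43.53

43.53 degC


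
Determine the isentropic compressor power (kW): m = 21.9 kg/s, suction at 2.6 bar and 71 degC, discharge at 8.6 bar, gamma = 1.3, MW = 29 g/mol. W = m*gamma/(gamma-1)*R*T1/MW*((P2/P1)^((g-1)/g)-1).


Isentropic work: W = m*(gamma/(gamma-1))*(R*T1/MW)*((P2/P1)^((gamma-1)/gamma) - 1)
T1 = 71 + 273.15 = 344.15 K
Pressure ratio = 8.6 / 2.6 = 3.30769
Exponent = (1.3 - 1)/1.3 = 0.230769
(P2/P1)^exp - 1 = 3.30769^0.230769 - 1 = 0.317924
W = 21.9 * 1.3 / 0.3 * 8.314 * 344.15 / 29 * 0.317924 = 2977

2977 kW


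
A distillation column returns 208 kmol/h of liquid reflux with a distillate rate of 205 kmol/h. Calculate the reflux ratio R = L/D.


Reflux ratio definition: R = L / D (liquid returned / distillate withdrawn)
L = 208 kmol/h, D = 205 kmol/h
R = 208 / 205 = 1.015

1.015


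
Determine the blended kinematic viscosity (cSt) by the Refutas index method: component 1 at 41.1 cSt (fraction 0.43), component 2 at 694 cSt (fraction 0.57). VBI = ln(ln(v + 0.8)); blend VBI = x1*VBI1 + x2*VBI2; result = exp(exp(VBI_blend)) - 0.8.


Refutas method: VBN_i = 14.534*ln(ln(visc_i + 0.8)) + 10.975, blended linearly by mass fraction; since VBN is linear in VBI_i = ln(ln(visc_i + 0.8)) and the fractions sum to 1, blend VBI directly: visc = exp(exp(VBI_blend)) - 0.8
VBI_1 = ln(ln(41.1 + 0.8)) = 1.31782
VBI_2 = ln(ln(694 + 0.8)) = 1.87849
VBI_blend = 0.43 * 1.31782 + 0.57 * 1.87849 = 1.6374
visc_blend = exp(exp(1.6374)) - 0.8 = 170.2

170.2 cSt


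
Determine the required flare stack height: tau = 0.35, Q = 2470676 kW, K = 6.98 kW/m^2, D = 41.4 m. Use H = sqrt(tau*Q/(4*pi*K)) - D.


tau*Q/(4*pi*K) = 0.35 * 2470676 / (4 * pi * 6.98) = 9858.68
sqrt(9858.68) = 99.2909
H = 99.2909 - 41.4 = 57.89

57.89 m


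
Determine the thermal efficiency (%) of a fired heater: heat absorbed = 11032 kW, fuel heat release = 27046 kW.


Furnace efficiency = Q_absorbed / Q_fuel * 100
= 11032 / 27046 * 100 = 40.79

40.79 %


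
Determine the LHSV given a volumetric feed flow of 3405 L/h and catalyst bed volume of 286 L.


LHSV = volumetric feed rate / catalyst volume
= 3405 L/h / 286 L
= 11.91 h^-1

11.91 h^-1


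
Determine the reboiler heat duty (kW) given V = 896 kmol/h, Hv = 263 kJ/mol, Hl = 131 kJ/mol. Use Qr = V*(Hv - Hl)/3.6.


Qr = 896 * (263 - 131) / 3.6 = 896 * 132 / 3.6 = 32850

32850 kW


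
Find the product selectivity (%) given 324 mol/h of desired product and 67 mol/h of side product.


Selectivity = desired / (desired + undesired) * 100
Total products = 324 + 67 = 391 mol/h
S = 324 / 391 * 100
= 0.8286 * 100
= 82.86 %

82.86 %


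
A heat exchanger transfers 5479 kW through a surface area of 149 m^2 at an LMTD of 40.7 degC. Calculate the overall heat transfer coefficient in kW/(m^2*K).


From Q = U*A*LMTD, U = Q / (A * LMTD)
U = 5479 / (149 * 40.7) = 5479 / 6064.3 = 0.9035

0.9035 kW/(m^2*K)


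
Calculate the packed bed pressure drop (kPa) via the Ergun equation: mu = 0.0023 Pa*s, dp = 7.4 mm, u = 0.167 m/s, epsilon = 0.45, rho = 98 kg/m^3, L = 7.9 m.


dp = 7.4 mm = 0.0074 m
Viscous term = 150*0.0023*0.167*(1-0.45)^2 / (0.0074^2*0.45^3) = 3492.69
Inertial term = 1.75*98*0.167^2*(1-0.45) / (0.0074*0.45^3) = 3901.13
dP/L = 3492.69 + 3901.13 = 7393.82 Pa/m
dP = 7393.82 * 7.9 / 1000 = 58.41 kPa

58.41 kPa


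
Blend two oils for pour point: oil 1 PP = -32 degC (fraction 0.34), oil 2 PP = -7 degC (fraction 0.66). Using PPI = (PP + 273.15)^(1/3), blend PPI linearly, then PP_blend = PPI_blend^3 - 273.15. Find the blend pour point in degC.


PPI_1 = (-32 + 273.15)^(1/3) = 6.224375
PPI_2 = (-7 + 273.15)^(1/3) = 6.432436
PPI_blend = 0.34 * 6.224375 + 0.66 * 6.432436 = 6.361695
PP_blend = 6.361695^3 - 273.15 = 257.4652 - 273.15 = -15.68

-15.68 degC


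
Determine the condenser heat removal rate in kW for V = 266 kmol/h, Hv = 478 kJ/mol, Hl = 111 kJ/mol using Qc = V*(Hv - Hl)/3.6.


Qc = 266 * (478 - 111) / 3.6 = 266 * 367 / 3.6 = 27120

27120 kW


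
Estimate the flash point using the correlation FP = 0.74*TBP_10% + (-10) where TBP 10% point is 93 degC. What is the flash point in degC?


FP = 0.74 * 93 + (-10) = 58.82

58.82 degC


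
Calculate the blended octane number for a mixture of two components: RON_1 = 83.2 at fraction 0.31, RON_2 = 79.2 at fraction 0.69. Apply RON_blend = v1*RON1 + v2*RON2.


Linear blending: RON_blend = sum(vi * RONi)
Contribution 1: 0.31 * 83.2 = 25.792
Contribution 2: 0.69 * 79.2 = 54.648
RON_blend = 25.792 + 54.648 = 80.44

80.44


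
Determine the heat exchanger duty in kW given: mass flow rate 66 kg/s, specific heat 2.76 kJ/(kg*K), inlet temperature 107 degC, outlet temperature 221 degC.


Q = m_dot * cp * delta_T
delta_T = 221 - 107 = 114 K
Q = 66 * 2.76 * 114
= 182.16 * 114
= 20766.24 kW

20766.24 kW


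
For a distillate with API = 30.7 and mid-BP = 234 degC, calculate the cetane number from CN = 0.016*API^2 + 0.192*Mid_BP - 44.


CN = 0.016 * 30.7^2 + 0.192 * 234 - 44
CN = 15.07984 + 44.928 - 44 = 16.00784

16.00784


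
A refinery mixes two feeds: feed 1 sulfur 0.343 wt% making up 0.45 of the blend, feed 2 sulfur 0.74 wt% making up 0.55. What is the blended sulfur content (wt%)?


Linear sulfur blending: S_blend = x1*S1 + x2*S2
Contribution 1: 0.45 * 0.343 = 0.15435 wt%
Contribution 2: 0.55 * 0.74 = 0.407 wt%
S_blend = 0.15435 + 0.407 = 0.56135

0.56135 wt%


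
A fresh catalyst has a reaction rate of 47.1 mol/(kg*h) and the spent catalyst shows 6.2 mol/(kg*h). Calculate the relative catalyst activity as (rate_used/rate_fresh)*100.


Activity (%) = (rate_used / rate_fresh) * 100
rate_used = 6.2, rate_fresh = 47.1
= (6.2 / 47.1) * 100
= 0.1316 * 100 = 13.16

13.16 %


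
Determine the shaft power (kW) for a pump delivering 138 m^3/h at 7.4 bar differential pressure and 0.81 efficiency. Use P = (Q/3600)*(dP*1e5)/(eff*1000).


Q = 138 / 3600 = 0.0383333 m^3/s
P = 0.0383333 * (7.4 * 1e5) / 0.81 / 1000 = 35.02

35.02 kW


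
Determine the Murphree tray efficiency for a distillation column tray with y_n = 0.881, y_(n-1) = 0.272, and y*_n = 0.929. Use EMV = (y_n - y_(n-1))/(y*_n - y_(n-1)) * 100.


Murphree vapor efficiency: EMV = (y_n - y_(n-1)) / (y*_n - y_(n-1)) * 100
EMV = (0.881 - 0.272) / (0.929 - 0.272) * 100 = 0.609 / 0.657 * 100 = 92.69

92.69 %


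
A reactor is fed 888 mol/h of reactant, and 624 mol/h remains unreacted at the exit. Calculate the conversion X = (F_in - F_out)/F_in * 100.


X = (F_in - F_out) / F_in * 100
Moles reacted = 888 - 624 = 264
X = 264 / 888 * 100
= 0.2973 * 100
= 29.73 %

29.73 %


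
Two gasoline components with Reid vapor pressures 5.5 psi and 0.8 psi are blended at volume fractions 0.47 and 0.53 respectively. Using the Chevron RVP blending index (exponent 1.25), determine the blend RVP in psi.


Chevron index: RVP_blend = (sum xi*RVPi^1.25)^(1/1.25)
RVP^1.25 terms: 0.47 * 5.5^1.25 + 0.53 * 0.8^1.25 = 4.35968
RVP_blend = 4.35968^(1/1.25) = 3.248

3.248 psi


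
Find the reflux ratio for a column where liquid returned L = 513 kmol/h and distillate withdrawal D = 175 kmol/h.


Reflux ratio definition: R = L / D (liquid returned / distillate withdrawn)
L = 513 kmol/h, D = 175 kmol/h
R = 513 / 175 = 2.931

2.931


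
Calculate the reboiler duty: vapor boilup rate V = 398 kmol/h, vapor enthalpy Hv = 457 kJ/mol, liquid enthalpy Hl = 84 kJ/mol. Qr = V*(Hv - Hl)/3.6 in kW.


Qr = 398 * (457 - 84) / 3.6 = 398 * 373 / 3.6 = 41240

41240 kW


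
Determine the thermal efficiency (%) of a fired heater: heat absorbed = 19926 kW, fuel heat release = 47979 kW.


Furnace efficiency = Q_absorbed / Q_fuel * 100
= 19926 / 47979 * 100 = 41.53

41.53 %


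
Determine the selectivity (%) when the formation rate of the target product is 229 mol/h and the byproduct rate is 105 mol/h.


Selectivity = desired / (desired + undesired) * 100
Total products = 229 + 105 = 334 mol/h
S = 229 / 334 * 100
= 0.6856 * 100
= 68.56 %

68.56 %


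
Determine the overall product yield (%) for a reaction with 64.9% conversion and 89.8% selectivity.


Overall yield = conversion (%) * selectivity (%) / 100
Conversion = 64.9%, Selectivity = 89.8%
Y = 64.9 * 89.8 / 100
= 58.2802 %

58.2802 %


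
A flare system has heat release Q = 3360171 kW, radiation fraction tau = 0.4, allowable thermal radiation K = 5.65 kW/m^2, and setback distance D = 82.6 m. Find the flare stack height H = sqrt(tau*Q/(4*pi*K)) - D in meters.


tau*Q/(4*pi*K) = 0.4 * 3360171 / (4 * pi * 5.65) = 18930.5
sqrt(18930.5) = 137.588
H = 137.588 - 82.6 = 54.99

54.99 m


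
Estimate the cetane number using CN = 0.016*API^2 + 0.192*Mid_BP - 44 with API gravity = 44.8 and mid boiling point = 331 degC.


CN = 0.016 * 44.8^2 + 0.192 * 331 - 44
CN = 32.11264 + 63.552 - 44 = 51.66464

51.66464


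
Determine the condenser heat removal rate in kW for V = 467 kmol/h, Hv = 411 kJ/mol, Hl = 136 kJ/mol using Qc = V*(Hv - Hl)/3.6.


Qc = 467 * (411 - 136) / 3.6 = 467 * 275 / 3.6 = 35670

35670 kW


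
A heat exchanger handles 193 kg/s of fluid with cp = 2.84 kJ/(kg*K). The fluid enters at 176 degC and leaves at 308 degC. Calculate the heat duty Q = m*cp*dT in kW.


Q = m_dot * cp * delta_T
delta_T = 308 - 176 = 132 K
Q = 193 * 2.84 * 132
= 548.12 * 132
= 72351.84 kW

72351.84 kW


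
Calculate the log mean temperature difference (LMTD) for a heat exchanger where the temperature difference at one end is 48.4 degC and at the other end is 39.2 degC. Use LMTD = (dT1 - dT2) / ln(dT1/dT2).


LMTD = (dT1 - dT2) / ln(dT1/dT2)
= (48.4 - 39.2) / ln(48.4 / 39.2) = 9.2 / 0.210823 = 43.64

43.64 degC


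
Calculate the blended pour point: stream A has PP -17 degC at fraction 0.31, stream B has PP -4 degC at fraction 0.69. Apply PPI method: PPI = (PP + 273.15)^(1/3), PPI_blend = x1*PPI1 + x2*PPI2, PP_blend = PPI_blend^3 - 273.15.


PPI_1 = (-17 + 273.15)^(1/3) = 6.350844
PPI_2 = (-4 + 273.15)^(1/3) = 6.456514
PPI_blend = 0.31 * 6.350844 + 0.69 * 6.456514 = 6.423756
PP_blend = 6.423756^3 - 273.15 = 265.074 - 273.15 = -8.08

-8.08 degC


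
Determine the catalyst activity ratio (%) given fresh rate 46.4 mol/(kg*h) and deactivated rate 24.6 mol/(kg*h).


Activity (%) = (rate_used / rate_fresh) * 100
rate_used = 24.6, rate_fresh = 46.4
= (24.6 / 46.4) * 100
= 0.5302 * 100 = 53.02

53.02 %


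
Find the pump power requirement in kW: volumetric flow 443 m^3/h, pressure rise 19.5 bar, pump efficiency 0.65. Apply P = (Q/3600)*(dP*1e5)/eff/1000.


Q = 443 / 3600 = 0.123056 m^3/s
P = 0.123056 * (19.5 * 1e5) / 0.65 / 1000 = 369.2

369.2 kW


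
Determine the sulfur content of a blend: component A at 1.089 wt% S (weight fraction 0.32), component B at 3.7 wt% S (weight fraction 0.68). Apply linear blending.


Linear sulfur blending: S_blend = x1*S1 + x2*S2
Contribution 1: 0.32 * 1.089 = 0.34848 wt%
Contribution 2: 0.68 * 3.7 = 2.516 wt%
S_blend = 0.34848 + 2.516 = 2.86448

2.86448 wt%


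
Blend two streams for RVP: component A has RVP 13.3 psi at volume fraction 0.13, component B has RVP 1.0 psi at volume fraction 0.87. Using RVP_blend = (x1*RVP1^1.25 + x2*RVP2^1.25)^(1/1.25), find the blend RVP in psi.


Chevron index: RVP_blend = (sum xi*RVPi^1.25)^(1/1.25)
RVP^1.25 terms: 0.13 * 13.3^1.25 + 0.87 * 1.0^1.25 = 4.17185
RVP_blend = 4.17185^(1/1.25) = 3.135

3.135 psi


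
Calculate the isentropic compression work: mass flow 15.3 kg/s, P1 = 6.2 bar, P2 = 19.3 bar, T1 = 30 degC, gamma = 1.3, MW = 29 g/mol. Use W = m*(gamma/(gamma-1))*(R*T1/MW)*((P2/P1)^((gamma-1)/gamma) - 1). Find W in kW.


Isentropic work: W = m*(gamma/(gamma-1))*(R*T1/MW)*((P2/P1)^((gamma-1)/gamma) - 1)
T1 = 30 + 273.15 = 303.15 K
Pressure ratio = 19.3 / 6.2 = 3.1129
Exponent = (1.3 - 1)/1.3 = 0.230769
(P2/P1)^exp - 1 = 3.1129^0.230769 - 1 = 0.299593
W = 15.3 * 1.3 / 0.3 * 8.314 * 303.15 / 29 * 0.299593 = 1726

1726 kW


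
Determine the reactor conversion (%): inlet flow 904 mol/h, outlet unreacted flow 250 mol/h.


X = (F_in - F_out) / F_in * 100
Moles reacted = 904 - 250 = 654
X = 654 / 904 * 100
= 0.7235 * 100
= 72.35 %

72.35 %


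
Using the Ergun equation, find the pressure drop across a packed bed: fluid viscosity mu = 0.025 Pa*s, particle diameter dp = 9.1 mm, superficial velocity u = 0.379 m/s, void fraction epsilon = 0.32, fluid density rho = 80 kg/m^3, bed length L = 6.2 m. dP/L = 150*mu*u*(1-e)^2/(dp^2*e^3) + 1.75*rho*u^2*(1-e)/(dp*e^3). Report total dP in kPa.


dp = 9.1 mm = 0.0091 m
Viscous term = 150*0.025*0.379*(1-0.32)^2 / (0.0091^2*0.32^3) = 242190
Inertial term = 1.75*80*0.379^2*(1-0.32) / (0.0091*0.32^3) = 45858.9
dP/L = 242190 + 45858.9 = 288049 Pa/m
dP = 288049 * 6.2 / 1000 = 1786 kPa

1786 kPa


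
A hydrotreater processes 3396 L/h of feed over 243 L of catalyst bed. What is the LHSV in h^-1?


LHSV = volumetric feed rate / catalyst volume
= 3396 L/h / 243 L
= 13.98 h^-1

13.98 h^-1


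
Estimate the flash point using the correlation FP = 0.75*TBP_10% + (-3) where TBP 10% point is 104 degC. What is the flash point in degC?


FP = 0.75 * 104 + (-3) = 75

75 degC


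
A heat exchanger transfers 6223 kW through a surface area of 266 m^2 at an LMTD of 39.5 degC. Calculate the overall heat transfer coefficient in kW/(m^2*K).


From Q = U*A*LMTD, U = Q / (A * LMTD)
U = 6223 / (266 * 39.5) = 6223 / 10507 = 0.5923

0.5923 kW/(m^2*K)


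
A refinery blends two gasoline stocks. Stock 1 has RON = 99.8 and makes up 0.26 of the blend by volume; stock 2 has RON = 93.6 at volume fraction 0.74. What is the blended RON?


Linear blending: RON_blend = sum(vi * RONi)
Contribution 1: 0.26 * 99.8 = 25.948
Contribution 2: 0.74 * 93.6 = 69.264
RON_blend = 25.948 + 69.264 = 95.212

95.212


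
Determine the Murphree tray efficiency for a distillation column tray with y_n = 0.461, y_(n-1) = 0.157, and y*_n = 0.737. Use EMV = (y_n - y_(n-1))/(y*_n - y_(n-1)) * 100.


Murphree vapor efficiency: EMV = (y_n - y_(n-1)) / (y*_n - y_(n-1)) * 100
EMV = (0.461 - 0.157) / (0.737 - 0.157) * 100 = 0.304 / 0.58 * 100 = 52.41

52.41 %


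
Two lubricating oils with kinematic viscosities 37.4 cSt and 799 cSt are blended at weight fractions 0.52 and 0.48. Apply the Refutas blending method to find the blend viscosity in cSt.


Refutas method: VBN_i = 14.534*ln(ln(visc_i + 0.8)) + 10.975, blended linearly by mass fraction; since VBN is linear in VBI_i = ln(ln(visc_i + 0.8)) and the fractions sum to 1, blend VBI directly: visc = exp(exp(VBI_blend)) - 0.8
VBI_1 = ln(ln(37.4 + 0.8)) = 1.29276
VBI_2 = ln(ln(799 + 0.8)) = 1.89977
VBI_blend = 0.52 * 1.29276 + 0.48 * 1.89977 = 1.58412
visc_blend = exp(exp(1.58412)) - 0.8 = 130.2

130.2 cSt


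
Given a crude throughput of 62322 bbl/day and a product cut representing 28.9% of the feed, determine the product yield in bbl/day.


Crude throughput = 62322 bbl/day
Fraction yield = 28.9%
yield = throughput * fraction / 100
yield = 62322 * 28.9 / 100 = 18011.058

18011.058 bbl/day


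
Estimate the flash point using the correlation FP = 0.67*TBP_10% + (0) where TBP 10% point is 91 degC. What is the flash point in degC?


FP = 0.67 * 91 + (0) = 60.97

60.97 degC


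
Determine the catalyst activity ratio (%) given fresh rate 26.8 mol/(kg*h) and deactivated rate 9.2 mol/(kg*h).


Activity (%) = (rate_used / rate_fresh) * 100
rate_used = 9.2, rate_fresh = 26.8
= (9.2 / 26.8) * 100
= 0.3433 * 100 = 34.33

34.33 %


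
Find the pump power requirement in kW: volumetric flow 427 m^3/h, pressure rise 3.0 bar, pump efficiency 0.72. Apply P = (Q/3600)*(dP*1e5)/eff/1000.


Q = 427 / 3600 = 0.118611 m^3/s
P = 0.118611 * (3.0 * 1e5) / 0.72 / 1000 = 49.42

49.42 kW


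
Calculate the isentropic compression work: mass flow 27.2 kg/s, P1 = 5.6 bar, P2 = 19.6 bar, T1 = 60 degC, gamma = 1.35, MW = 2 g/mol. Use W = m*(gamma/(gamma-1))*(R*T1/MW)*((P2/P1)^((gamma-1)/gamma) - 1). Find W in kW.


Isentropic work: W = m*(gamma/(gamma-1))*(R*T1/MW)*((P2/P1)^((gamma-1)/gamma) - 1)
T1 = 60 + 273.15 = 333.15 K
Pressure ratio = 19.6 / 5.6 = 3.5
Exponent = (1.35 - 1)/1.35 = 0.259259
(P2/P1)^exp - 1 = 3.5^0.259259 - 1 = 0.38374
W = 27.2 * 1.35 / 0.35 * 8.314 * 333.15 / 2 * 0.38374 = 55760

55760 kW


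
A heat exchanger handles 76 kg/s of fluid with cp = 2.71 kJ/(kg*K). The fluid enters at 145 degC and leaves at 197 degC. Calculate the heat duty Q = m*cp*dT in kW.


Q = m_dot * cp * delta_T
delta_T = 197 - 145 = 52 K
Q = 76 * 2.71 * 52
= 205.96 * 52
= 10709.92 kW

10709.92 kW


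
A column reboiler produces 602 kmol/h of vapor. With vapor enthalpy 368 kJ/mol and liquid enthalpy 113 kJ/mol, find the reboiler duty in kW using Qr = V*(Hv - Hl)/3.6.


Qr = 602 * (368 - 113) / 3.6 = 602 * 255 / 3.6 = 42640

42640 kW


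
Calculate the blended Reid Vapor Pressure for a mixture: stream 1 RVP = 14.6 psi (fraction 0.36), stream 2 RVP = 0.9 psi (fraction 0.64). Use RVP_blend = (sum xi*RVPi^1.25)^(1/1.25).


Chevron index: RVP_blend = (sum xi*RVPi^1.25)^(1/1.25)
RVP^1.25 terms: 0.36 * 14.6^1.25 + 0.64 * 0.9^1.25 = 10.8351
RVP_blend = 10.8351^(1/1.25) = 6.728

6.728 psi


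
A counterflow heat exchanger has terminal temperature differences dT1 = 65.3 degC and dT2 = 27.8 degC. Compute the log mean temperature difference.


LMTD = (dT1 - dT2) / ln(dT1/dT2)
= (65.3 - 27.8) / ln(65.3 / 27.8) = 37.5 / 0.853956 = 43.91

43.91 degC


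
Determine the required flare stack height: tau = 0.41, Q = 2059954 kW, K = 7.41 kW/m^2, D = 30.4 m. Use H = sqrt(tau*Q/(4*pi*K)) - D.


tau*Q/(4*pi*K) = 0.41 * 2059954 / (4 * pi * 7.41) = 9070.13
sqrt(9070.13) = 95.2372
H = 95.2372 - 30.4 = 64.84

64.84 m


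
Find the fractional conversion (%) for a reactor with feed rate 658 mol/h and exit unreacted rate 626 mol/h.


X = (F_in - F_out) / F_in * 100
Moles reacted = 658 - 626 = 32
X = 32 / 658 * 100
= 0.04863 * 100
= 4.863 %

4.863 %


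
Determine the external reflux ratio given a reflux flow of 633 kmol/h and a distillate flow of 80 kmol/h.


Reflux ratio definition: R = L / D (liquid returned / distillate withdrawn)
L = 633 kmol/h, D = 80 kmol/h
R = 633 / 80 = 7.912

7.912


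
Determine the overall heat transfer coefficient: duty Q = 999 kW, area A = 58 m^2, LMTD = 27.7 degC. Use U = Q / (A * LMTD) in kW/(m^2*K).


From Q = U*A*LMTD, U = Q / (A * LMTD)
U = 999 / (58 * 27.7) = 999 / 1606.6 = 0.6218

0.6218 kW/(m^2*K)


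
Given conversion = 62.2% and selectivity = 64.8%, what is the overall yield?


Overall yield = conversion (%) * selectivity (%) / 100
Conversion = 62.2%, Selectivity = 64.8%
Y = 62.2 * 64.8 / 100
= 40.3056 %

40.3056 %


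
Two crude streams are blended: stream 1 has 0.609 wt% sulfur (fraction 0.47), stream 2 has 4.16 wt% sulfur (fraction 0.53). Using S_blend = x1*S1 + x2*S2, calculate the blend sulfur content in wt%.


Linear sulfur blending: S_blend = x1*S1 + x2*S2
Contribution 1: 0.47 * 0.609 = 0.28623 wt%
Contribution 2: 0.53 * 4.16 = 2.2048 wt%
S_blend = 0.28623 + 2.2048 = 2.49103

2.49103 wt%


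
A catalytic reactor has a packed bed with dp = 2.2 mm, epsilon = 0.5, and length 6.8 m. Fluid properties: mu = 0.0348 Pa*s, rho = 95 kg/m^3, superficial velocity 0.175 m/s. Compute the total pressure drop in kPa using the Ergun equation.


dp = 2.2 mm = 0.0022 m
Viscous term = 150*0.0348*0.175*(1-0.5)^2 / (0.0022^2*0.5^3) = 377479
Inertial term = 1.75*95*0.175^2*(1-0.5) / (0.0022*0.5^3) = 9257.1
dP/L = 377479 + 9257.1 = 386736 Pa/m
dP = 386736 * 6.8 / 1000 = 2630 kPa

2630 kPa


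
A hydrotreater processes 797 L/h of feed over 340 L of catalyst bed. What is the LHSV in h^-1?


LHSV = volumetric feed rate / catalyst volume
= 797 L/h / 340 L
= 2.344 h^-1

2.344 h^-1


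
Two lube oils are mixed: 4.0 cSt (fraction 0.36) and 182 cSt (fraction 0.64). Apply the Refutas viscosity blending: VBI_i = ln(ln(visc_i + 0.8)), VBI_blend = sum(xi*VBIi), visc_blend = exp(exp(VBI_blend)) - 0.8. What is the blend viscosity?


Refutas method: VBN_i = 14.534*ln(ln(visc_i + 0.8)) + 10.975, blended linearly by mass fraction; since VBN is linear in VBI_i = ln(ln(visc_i + 0.8)) and the fractions sum to 1, blend VBI directly: visc = exp(exp(VBI_blend)) - 0.8
VBI_1 = ln(ln(4.0 + 0.8)) = 0.450194
VBI_2 = ln(ln(182 + 0.8)) = 1.65027
VBI_blend = 0.36 * 0.450194 + 0.64 * 1.65027 = 1.21824
visc_blend = exp(exp(1.21824)) - 0.8 = 28.61

28.61 cSt


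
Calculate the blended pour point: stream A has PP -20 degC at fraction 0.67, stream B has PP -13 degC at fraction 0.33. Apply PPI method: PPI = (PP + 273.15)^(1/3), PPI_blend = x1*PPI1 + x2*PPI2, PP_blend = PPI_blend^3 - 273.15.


PPI_1 = (-20 + 273.15)^(1/3) = 6.325953
PPI_2 = (-13 + 273.15)^(1/3) = 6.383731
PPI_blend = 0.67 * 6.325953 + 0.33 * 6.383731 = 6.34502
PP_blend = 6.34502^3 - 273.15 = 255.4459 - 273.15 = -17.7

-17.7 degC


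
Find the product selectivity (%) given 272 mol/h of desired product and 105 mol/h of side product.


Selectivity = desired / (desired + undesired) * 100
Total products = 272 + 105 = 377 mol/h
S = 272 / 377 * 100
= 0.7215 * 100
= 72.15 %

72.15 %


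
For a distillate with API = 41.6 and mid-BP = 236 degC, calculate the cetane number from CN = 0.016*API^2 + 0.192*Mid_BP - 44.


CN = 0.016 * 41.6^2 + 0.192 * 236 - 44
CN = 27.68896 + 45.312 - 44 = 29.00096

29.00096


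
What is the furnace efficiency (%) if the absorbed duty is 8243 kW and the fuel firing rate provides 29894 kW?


Furnace efficiency = Q_absorbed / Q_fuel * 100
= 8243 / 29894 * 100 = 27.57

27.57 %


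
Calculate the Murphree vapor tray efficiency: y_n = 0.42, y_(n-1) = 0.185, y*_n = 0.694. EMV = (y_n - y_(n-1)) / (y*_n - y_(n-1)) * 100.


Murphree vapor efficiency: EMV = (y_n - y_(n-1)) / (y*_n - y_(n-1)) * 100
EMV = (0.42 - 0.185) / (0.694 - 0.185) * 100 = 0.235 / 0.509 * 100 = 46.17

46.17 %


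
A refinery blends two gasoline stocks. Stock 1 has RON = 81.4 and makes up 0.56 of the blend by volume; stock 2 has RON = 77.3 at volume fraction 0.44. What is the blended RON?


Linear blending: RON_blend = sum(vi * RONi)
Contribution 1: 0.56 * 81.4 = 45.584
Contribution 2: 0.44 * 77.3 = 34.012
RON_blend = 45.584 + 34.012 = 79.596

79.596


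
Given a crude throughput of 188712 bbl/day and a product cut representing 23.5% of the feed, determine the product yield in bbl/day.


Crude throughput = 188712 bbl/day
Fraction yield = 23.5%
yield = throughput * fraction / 100
yield = 188712 * 23.5 / 100 = 44347.32

44347.32 bbl/day


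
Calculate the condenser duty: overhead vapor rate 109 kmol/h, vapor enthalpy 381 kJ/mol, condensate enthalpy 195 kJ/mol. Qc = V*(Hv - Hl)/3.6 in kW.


Qc = 109 * (381 - 195) / 3.6 = 109 * 186 / 3.6 = 5632

5632 kW


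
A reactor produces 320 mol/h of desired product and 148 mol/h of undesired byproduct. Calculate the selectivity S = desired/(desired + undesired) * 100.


Selectivity = desired / (desired + undesired) * 100
Total products = 320 + 148 = 468 mol/h
S = 320 / 468 * 100
= 0.6838 * 100
= 68.38 %

68.38 %


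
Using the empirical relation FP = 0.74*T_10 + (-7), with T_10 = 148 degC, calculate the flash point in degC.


FP = 0.74 * 148 + (-7) = 102.52

102.52 degC


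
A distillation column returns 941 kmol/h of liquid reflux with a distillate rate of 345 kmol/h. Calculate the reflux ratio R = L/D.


Reflux ratio definition: R = L / D (liquid returned / distillate withdrawn)
L = 941 kmol/h, D = 345 kmol/h
R = 941 / 345 = 2.728

2.728


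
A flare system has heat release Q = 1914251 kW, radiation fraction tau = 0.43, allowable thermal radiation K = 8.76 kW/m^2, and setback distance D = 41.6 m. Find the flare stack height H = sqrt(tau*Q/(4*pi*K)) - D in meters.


tau*Q/(4*pi*K) = 0.43 * 1914251 / (4 * pi * 8.76) = 7477.45
sqrt(7477.45) = 86.4722
H = 86.4722 - 41.6 = 44.87

44.87 m


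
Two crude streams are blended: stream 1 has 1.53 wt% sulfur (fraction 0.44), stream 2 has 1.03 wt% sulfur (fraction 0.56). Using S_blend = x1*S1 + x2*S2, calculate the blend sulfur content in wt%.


Linear sulfur blending: S_blend = x1*S1 + x2*S2
Contribution 1: 0.44 * 1.53 = 0.6732 wt%
Contribution 2: 0.56 * 1.03 = 0.5768 wt%
S_blend = 0.6732 + 0.5768 = 1.25

1.25 wt%


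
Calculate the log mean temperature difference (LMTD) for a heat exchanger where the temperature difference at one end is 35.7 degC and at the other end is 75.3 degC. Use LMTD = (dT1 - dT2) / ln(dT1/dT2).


LMTD = (dT1 - dT2) / ln(dT1/dT2)
= (35.7 - 75.3) / ln(35.7 / 75.3) = -39.6 / -0.746329 = 53.06

53.06 degC


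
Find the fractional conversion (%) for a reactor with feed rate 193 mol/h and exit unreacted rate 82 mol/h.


X = (F_in - F_out) / F_in * 100
Moles reacted = 193 - 82 = 111
X = 111 / 193 * 100
= 0.5751 * 100
= 57.51 %

57.51 %


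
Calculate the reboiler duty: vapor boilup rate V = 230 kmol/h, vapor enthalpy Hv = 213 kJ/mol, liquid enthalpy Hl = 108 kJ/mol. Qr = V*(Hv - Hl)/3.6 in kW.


Qr = 230 * (213 - 108) / 3.6 = 230 * 105 / 3.6 = 6708

6708 kW


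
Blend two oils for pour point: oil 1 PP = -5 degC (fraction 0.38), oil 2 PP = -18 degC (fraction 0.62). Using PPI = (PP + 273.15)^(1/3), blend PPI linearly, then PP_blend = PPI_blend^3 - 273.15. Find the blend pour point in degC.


PPI_1 = (-5 + 273.15)^(1/3) = 6.448508
PPI_2 = (-18 + 273.15)^(1/3) = 6.342569
PPI_blend = 0.38 * 6.448508 + 0.62 * 6.342569 = 6.382826
PP_blend = 6.382826^3 - 273.15 = 260.0393 - 273.15 = -13.11

-13.11 degC


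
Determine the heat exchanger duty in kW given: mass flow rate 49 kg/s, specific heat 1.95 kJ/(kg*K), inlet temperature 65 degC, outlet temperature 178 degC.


Q = m_dot * cp * delta_T
delta_T = 178 - 65 = 113 K
Q = 49 * 1.95 * 113
= 95.55 * 113
= 10797.15 kW

10797.15 kW


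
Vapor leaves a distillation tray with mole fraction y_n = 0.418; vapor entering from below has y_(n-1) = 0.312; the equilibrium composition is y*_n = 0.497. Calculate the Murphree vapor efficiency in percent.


Murphree vapor efficiency: EMV = (y_n - y_(n-1)) / (y*_n - y_(n-1)) * 100
EMV = (0.418 - 0.312) / (0.497 - 0.312) * 100 = 0.106 / 0.185 * 100 = 57.30

57.30 %


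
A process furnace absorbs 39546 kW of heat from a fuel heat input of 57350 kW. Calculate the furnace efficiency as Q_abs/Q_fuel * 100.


Furnace efficiency = Q_absorbed / Q_fuel * 100
= 39546 / 57350 * 100 = 68.96

68.96 %


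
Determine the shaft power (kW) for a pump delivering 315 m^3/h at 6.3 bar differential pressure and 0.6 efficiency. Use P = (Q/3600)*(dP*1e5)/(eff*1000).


Q = 315 / 3600 = 0.0875 m^3/s
P = 0.0875 * (6.3 * 1e5) / 0.6 / 1000 = 91.88

91.88 kW


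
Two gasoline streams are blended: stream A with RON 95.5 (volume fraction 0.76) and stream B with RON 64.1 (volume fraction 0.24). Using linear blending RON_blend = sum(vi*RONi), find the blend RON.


Linear blending: RON_blend = sum(vi * RONi)
Contribution 1: 0.76 * 95.5 = 72.58
Contribution 2: 0.24 * 64.1 = 15.384
RON_blend = 72.58 + 15.384 = 87.964

87.964


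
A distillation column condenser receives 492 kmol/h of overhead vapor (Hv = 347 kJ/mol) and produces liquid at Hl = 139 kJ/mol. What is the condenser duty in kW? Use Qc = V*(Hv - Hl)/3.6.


Qc = 492 * (347 - 139) / 3.6 = 492 * 208 / 3.6 = 28430

28430 kW


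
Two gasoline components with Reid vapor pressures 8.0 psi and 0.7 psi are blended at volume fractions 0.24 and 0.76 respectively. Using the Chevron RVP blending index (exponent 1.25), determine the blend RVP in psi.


Chevron index: RVP_blend = (sum xi*RVPi^1.25)^(1/1.25)
RVP^1.25 terms: 0.24 * 8.0^1.25 + 0.76 * 0.7^1.25 = 3.71566
RVP_blend = 3.71566^(1/1.25) = 2.858

2.858 psi


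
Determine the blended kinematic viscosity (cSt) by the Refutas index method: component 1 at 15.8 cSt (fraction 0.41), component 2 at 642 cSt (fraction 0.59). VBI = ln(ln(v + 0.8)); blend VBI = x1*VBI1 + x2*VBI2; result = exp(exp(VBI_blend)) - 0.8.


Refutas method: VBN_i = 14.534*ln(ln(visc_i + 0.8)) + 10.975, blended linearly by mass fraction; since VBN is linear in VBI_i = ln(ln(visc_i + 0.8)) and the fractions sum to 1, blend VBI directly: visc = exp(exp(VBI_blend)) - 0.8
VBI_1 = ln(ln(15.8 + 0.8)) = 1.03297
VBI_2 = ln(ln(642 + 0.8)) = 1.86653
VBI_blend = 0.41 * 1.03297 + 0.59 * 1.86653 = 1.52477
visc_blend = exp(exp(1.52477)) - 0.8 = 98.10

98.10 cSt


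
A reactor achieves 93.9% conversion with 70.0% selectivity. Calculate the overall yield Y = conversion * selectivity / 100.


Overall yield = conversion (%) * selectivity (%) / 100
Conversion = 93.9%, Selectivity = 70.0%
Y = 93.9 * 70.0 / 100
= 65.73 %

65.73 %


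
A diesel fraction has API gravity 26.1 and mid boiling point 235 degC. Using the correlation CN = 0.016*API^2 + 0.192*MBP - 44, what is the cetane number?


CN = 0.016 * 26.1^2 + 0.192 * 235 - 44
CN = 10.89936 + 45.12 - 44 = 12.01936

12.01936


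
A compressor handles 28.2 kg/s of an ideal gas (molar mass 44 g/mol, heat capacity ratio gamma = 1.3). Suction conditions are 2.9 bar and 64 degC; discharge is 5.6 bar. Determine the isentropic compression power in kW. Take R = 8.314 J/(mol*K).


Isentropic work: W = m*(gamma/(gamma-1))*(R*T1/MW)*((P2/P1)^((gamma-1)/gamma) - 1)
T1 = 64 + 273.15 = 337.15 K
Pressure ratio = 5.6 / 2.9 = 1.93103
Exponent = (1.3 - 1)/1.3 = 0.230769
(P2/P1)^exp - 1 = 1.93103^0.230769 - 1 = 0.163995
W = 28.2 * 1.3 / 0.3 * 8.314 * 337.15 / 44 * 0.163995 = 1277

1277 kW


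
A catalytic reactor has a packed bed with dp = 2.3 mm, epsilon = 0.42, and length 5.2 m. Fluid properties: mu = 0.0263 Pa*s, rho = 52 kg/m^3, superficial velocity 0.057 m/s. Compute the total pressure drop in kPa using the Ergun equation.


dp = 2.3 mm = 0.0023 m
Viscous term = 150*0.0263*0.057*(1-0.42)^2 / (0.0023^2*0.42^3) = 193008
Inertial term = 1.75*52*0.057^2*(1-0.42) / (0.0023*0.42^3) = 1006.34
dP/L = 193008 + 1006.34 = 194014 Pa/m
dP = 194014 * 5.2 / 1000 = 1009 kPa

1009 kPa


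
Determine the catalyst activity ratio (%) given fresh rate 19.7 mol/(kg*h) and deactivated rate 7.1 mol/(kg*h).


Activity (%) = (rate_used / rate_fresh) * 100
rate_used = 7.1, rate_fresh = 19.7
= (7.1 / 19.7) * 100
= 0.3604 * 100 = 36.04

36.04 %


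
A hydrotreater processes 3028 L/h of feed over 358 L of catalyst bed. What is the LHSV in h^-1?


LHSV = volumetric feed rate / catalyst volume
= 3028 L/h / 358 L
= 8.458 h^-1

8.458 h^-1


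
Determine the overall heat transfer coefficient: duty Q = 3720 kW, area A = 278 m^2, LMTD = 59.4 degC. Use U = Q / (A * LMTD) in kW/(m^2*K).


From Q = U*A*LMTD, U = Q / (A * LMTD)
U = 3720 / (278 * 59.4) = 3720 / 16513.2 = 0.2253

0.2253 kW/(m^2*K)


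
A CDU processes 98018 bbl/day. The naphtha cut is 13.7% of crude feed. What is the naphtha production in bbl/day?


Crude throughput = 98018 bbl/day
Fraction yield = 13.7%
yield = throughput * fraction / 100
yield = 98018 * 13.7 / 100 = 13428.466

13428.466 bbl/day


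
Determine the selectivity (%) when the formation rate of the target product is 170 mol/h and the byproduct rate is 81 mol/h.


Selectivity = desired / (desired + undesired) * 100
Total products = 170 + 81 = 251 mol/h
S = 170 / 251 * 100
= 0.6773 * 100
= 67.73 %

67.73 %


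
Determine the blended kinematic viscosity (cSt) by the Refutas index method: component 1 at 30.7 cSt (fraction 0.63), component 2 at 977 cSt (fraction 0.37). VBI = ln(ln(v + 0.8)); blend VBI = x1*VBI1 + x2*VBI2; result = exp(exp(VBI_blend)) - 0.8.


Refutas method: VBN_i = 14.534*ln(ln(visc_i + 0.8)) + 10.975, blended linearly by mass fraction; since VBN is linear in VBI_i = ln(ln(visc_i + 0.8)) and the fractions sum to 1, blend VBI directly: visc = exp(exp(VBI_blend)) - 0.8
VBI_1 = ln(ln(30.7 + 0.8)) = 1.23837
VBI_2 = ln(ln(977 + 0.8)) = 1.92939
VBI_blend = 0.63 * 1.23837 + 0.37 * 1.92939 = 1.49405
visc_blend = exp(exp(1.49405)) - 0.8 = 85.26

85.26 cSt


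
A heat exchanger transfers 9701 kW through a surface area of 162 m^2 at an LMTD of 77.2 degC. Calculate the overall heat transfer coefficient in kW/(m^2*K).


From Q = U*A*LMTD, U = Q / (A * LMTD)
U = 9701 / (162 * 77.2) = 9701 / 12506.4 = 0.7757

0.7757 kW/(m^2*K)


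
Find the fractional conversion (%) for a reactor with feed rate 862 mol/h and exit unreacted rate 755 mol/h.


X = (F_in - F_out) / F_in * 100
Moles reacted = 862 - 755 = 107
X = 107 / 862 * 100
= 0.1241 * 100
= 12.41 %

12.41 %


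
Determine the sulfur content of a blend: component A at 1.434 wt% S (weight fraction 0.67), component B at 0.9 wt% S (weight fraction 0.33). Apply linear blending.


Linear sulfur blending: S_blend = x1*S1 + x2*S2
Contribution 1: 0.67 * 1.434 = 0.96078 wt%
Contribution 2: 0.33 * 0.9 = 0.297 wt%
S_blend = 0.96078 + 0.297 = 1.25778

1.25778 wt%


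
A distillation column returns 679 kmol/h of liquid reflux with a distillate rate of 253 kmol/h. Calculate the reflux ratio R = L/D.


Reflux ratio definition: R = L / D (liquid returned / distillate withdrawn)
L = 679 kmol/h, D = 253 kmol/h
R = 679 / 253 = 2.684

2.684


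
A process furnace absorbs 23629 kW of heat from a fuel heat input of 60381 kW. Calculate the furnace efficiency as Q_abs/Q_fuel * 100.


Furnace efficiency = Q_absorbed / Q_fuel * 100
= 23629 / 60381 * 100 = 39.13

39.13 %


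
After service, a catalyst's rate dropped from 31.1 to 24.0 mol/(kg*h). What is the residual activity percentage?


Activity (%) = (rate_used / rate_fresh) * 100
rate_used = 24.0, rate_fresh = 31.1
= (24.0 / 31.1) * 100
= 0.7717 * 100 = 77.17

77.17 %


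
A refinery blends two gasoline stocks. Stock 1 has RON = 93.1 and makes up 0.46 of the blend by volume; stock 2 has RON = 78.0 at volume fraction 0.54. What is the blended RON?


Linear blending: RON_blend = sum(vi * RONi)
Contribution 1: 0.46 * 93.1 = 42.826
Contribution 2: 0.54 * 78.0 = 42.12
RON_blend = 42.826 + 42.12 = 84.946

84.946


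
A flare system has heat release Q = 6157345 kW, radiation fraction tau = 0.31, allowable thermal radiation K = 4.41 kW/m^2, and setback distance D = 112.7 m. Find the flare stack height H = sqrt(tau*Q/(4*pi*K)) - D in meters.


tau*Q/(4*pi*K) = 0.31 * 6157345 / (4 * pi * 4.41) = 34443.5
sqrt(34443.5) = 185.59
H = 185.59 - 112.7 = 72.89

72.89 m


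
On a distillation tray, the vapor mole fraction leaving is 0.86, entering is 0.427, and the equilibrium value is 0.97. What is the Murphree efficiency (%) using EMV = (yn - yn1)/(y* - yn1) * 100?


Murphree vapor efficiency: EMV = (y_n - y_(n-1)) / (y*_n - y_(n-1)) * 100
EMV = (0.86 - 0.427) / (0.97 - 0.427) * 100 = 0.433 / 0.543 * 100 = 79.74

79.74 %


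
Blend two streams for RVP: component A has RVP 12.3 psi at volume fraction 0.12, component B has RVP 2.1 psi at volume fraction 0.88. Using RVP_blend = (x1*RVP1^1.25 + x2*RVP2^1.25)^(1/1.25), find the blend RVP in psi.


Chevron index: RVP_blend = (sum xi*RVPi^1.25)^(1/1.25)
RVP^1.25 terms: 0.12 * 12.3^1.25 + 0.88 * 2.1^1.25 = 4.98878
RVP_blend = 4.98878^(1/1.25) = 3.617

3.617 psi


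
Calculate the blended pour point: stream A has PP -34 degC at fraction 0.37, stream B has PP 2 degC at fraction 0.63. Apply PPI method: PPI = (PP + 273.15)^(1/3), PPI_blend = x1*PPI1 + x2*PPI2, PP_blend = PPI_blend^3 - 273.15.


PPI_1 = (-34 + 273.15)^(1/3) = 6.20712
PPI_2 = (2 + 273.15)^(1/3) = 6.504139
PPI_blend = 0.37 * 6.20712 + 0.63 * 6.504139 = 6.394242
PP_blend = 6.394242^3 - 273.15 = 261.4371 - 273.15 = -11.71

-11.71 degC


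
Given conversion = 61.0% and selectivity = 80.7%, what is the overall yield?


Overall yield = conversion (%) * selectivity (%) / 100
Conversion = 61.0%, Selectivity = 80.7%
Y = 61.0 * 80.7 / 100
= 49.227 %

49.227 %


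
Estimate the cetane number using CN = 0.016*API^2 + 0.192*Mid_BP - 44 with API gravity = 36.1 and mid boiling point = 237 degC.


CN = 0.016 * 36.1^2 + 0.192 * 237 - 44
CN = 20.85136 + 45.504 - 44 = 22.35536

22.35536


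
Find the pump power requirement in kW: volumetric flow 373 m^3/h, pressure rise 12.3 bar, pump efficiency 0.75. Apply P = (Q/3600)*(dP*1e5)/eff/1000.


Q = 373 / 3600 = 0.103611 m^3/s
P = 0.103611 * (12.3 * 1e5) / 0.75 / 1000 = 169.9

169.9 kW


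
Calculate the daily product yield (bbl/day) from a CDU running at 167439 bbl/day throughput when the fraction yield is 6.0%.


Crude throughput = 167439 bbl/day
Fraction yield = 6.0%
yield = throughput * fraction / 100
yield = 167439 * 6.0 / 100 = 10046.34

10046.34 bbl/day


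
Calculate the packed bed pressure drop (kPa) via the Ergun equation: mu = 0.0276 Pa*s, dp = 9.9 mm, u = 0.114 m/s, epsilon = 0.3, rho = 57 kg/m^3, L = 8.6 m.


dp = 9.9 mm = 0.0099 m
Viscous term = 150*0.0276*0.114*(1-0.3)^2 / (0.0099^2*0.3^3) = 87391.1
Inertial term = 1.75*57*0.114^2*(1-0.3) / (0.0099*0.3^3) = 3394.86
dP/L = 87391.1 + 3394.86 = 90786 Pa/m
dP = 90786 * 8.6 / 1000 = 780.8 kPa

780.8 kPa


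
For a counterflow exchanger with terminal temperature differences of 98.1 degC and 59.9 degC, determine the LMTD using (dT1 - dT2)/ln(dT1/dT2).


LMTD = (dT1 - dT2) / ln(dT1/dT2)
= (98.1 - 59.9) / ln(98.1 / 59.9) = 38.2 / 0.493311 = 77.44

77.44 degC


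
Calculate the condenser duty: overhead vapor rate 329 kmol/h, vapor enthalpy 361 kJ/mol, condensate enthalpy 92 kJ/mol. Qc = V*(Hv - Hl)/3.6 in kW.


Qc = 329 * (361 - 92) / 3.6 = 329 * 269 / 3.6 = 24580

24580 kW


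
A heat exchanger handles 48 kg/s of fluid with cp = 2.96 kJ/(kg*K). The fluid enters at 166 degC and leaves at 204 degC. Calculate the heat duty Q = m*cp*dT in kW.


Q = m_dot * cp * delta_T
delta_T = 204 - 166 = 38 K
Q = 48 * 2.96 * 38
= 142.08 * 38
= 5399.04 kW

5399.04 kW


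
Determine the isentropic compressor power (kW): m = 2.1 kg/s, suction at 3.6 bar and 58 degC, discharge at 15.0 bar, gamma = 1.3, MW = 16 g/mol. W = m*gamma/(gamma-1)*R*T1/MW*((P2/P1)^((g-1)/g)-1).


Isentropic work: W = m*(gamma/(gamma-1))*(R*T1/MW)*((P2/P1)^((gamma-1)/gamma) - 1)
T1 = 58 + 273.15 = 331.15 K
Pressure ratio = 15.0 / 3.6 = 4.16667
Exponent = (1.3 - 1)/1.3 = 0.230769
(P2/P1)^exp - 1 = 4.16667^0.230769 - 1 = 0.390043
W = 2.1 * 1.3 / 0.3 * 8.314 * 331.15 / 16 * 0.390043 = 610.8

610.8 kW
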